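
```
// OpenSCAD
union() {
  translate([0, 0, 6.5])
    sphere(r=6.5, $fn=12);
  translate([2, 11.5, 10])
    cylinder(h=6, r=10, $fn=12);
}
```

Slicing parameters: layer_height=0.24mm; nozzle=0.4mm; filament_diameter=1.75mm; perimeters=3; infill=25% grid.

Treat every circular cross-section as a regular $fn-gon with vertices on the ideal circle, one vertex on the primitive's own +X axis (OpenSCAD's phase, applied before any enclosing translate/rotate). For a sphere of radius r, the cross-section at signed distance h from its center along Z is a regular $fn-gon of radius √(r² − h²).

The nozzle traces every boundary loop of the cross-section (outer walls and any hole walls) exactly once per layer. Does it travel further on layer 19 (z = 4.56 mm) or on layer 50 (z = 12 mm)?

layer 50 (z = 12 mm)

Layer 19 (z = 4.56): the r=6.5 sphere contributes a regular 12-gon of circumradius √(6.5²−1.94²) = 6.204 (perimeter = 2·12·6.204·sin(180°/12) = 38.54 mm); the cylinder at (2, 11.5) is absent (z outside [10, 16]); Combining (union): only the r=6.5 sphere is present, so the union is just that shape — boundary = 38.54 mm. So its perimeter = 38.54 mm. Layer 50 (z = 12): the r=6.5 sphere contributes a regular 12-gon of circumradius √(6.5²−5.5²) = 3.464 (perimeter = 2·12·3.464·sin(180°/12) = 21.52 mm); the r=10 cylinder at (2, 11.5) gives a regular 12-gon of circumradius 10 (constant along its height) (perimeter = 2·12·10.000·sin(180°/12) = 62.12 mm); Merging all regions: the regions partially overlap (shared area 5.20 mm²), so the edge portions inside another operand are dropped and the merged outline is re-measured after clipping — boundary = 72.46 mm. So its perimeter = 72.46 mm. Layer 50 is larger (72.46 vs 38.54 mm).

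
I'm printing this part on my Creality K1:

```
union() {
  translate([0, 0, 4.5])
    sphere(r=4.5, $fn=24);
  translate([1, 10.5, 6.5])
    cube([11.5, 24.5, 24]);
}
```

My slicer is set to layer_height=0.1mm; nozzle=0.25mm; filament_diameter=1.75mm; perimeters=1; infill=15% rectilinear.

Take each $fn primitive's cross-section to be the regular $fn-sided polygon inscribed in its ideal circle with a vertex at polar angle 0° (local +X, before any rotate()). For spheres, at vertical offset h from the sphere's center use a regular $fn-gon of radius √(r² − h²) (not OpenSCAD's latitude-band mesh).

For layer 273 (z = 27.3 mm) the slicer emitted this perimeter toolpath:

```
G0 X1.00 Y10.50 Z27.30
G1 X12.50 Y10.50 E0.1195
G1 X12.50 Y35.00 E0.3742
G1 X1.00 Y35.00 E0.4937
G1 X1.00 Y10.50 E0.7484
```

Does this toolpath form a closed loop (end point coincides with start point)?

Start point (G0): (1.00, 10.50). End point (last G1): the path returns to the start — closed.

yes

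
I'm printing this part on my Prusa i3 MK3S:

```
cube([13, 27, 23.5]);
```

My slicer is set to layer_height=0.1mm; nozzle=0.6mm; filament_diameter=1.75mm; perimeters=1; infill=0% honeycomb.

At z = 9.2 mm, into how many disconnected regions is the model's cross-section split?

1

At z = 9.2 mm: the cube (footprint 13×27) is included at this height. The result has 1 disconnected region.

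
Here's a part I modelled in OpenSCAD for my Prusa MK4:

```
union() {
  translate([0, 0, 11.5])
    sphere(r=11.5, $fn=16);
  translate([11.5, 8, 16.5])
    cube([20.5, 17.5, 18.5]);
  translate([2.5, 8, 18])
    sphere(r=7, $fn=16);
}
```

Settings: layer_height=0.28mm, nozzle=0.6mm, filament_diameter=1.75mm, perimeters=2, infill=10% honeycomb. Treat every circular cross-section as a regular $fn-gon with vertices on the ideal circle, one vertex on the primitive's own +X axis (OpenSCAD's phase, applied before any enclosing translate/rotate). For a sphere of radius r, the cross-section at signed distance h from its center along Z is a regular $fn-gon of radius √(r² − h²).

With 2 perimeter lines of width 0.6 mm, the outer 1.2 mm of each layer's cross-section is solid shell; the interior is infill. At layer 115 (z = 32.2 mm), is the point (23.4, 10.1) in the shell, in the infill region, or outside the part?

At z = 32.2 mm: the sphere is not intersected at this z (|z−center|=20.700 > r=11.5); the 20.5×17.5 cube at (11.5, 8) contributes its full rectangle; the sphere at (2.5, 8) is not intersected at this z (|z−center|=14.200 > r=7); Combining (union): only the 20.5×17.5 cube at (11.5, 8) is present, so the union is just that shape — 1 connected region. Overall, the cross-section is a single solid region. The nearest boundary edge runs (11.50, 8.00)→(32.00, 8.00); distance from the point to it = 2.10 mm. The point is inside the cross-section and 2.10 mm from the nearest boundary — more than the 1.2 mm shell width (2 × 0.6), so it's in the infill interior.

infill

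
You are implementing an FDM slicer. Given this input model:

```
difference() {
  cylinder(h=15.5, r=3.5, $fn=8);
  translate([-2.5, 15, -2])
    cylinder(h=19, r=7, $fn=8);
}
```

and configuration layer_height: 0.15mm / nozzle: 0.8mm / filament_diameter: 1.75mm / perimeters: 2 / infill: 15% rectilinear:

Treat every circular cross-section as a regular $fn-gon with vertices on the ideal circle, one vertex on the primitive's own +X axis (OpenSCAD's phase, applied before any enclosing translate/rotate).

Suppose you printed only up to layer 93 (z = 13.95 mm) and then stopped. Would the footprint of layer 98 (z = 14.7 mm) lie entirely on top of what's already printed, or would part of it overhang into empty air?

entirely on top

Compare the two slices. At z = 13.95: the cylinder: section is a regular 8-gon, circumradius r=3.5 (area = (8/2)·3.500²·sin(360°/8) = 34.65 mm²); the r=7 cylinder at (-2.5, 15) gives a regular 8-gon of circumradius 7 (constant along its height) (area = (8/2)·7.000²·sin(360°/8) = 138.59 mm²); Subtracting the remaining from the first: starting from the r=3.5 cylinder (34.65 mm²), the r=7 cylinder at (-2.5, 15) misses the remaining region (no effect) — area = 34.65 mm². At z = 14.7: the r=3.5 cylinder gives a regular 8-gon of circumradius 3.5 (constant along its height) (area = (8/2)·3.500²·sin(360°/8) = 34.65 mm²); the r=7 cylinder at (-2.5, 15) contributes a regular 8-gon of circumradius 7 (area = (8/2)·7.000²·sin(360°/8) = 138.59 mm²); After the difference (first − rest): starting from the r=3.5 cylinder (34.65 mm²), the r=7 cylinder at (-2.5, 15) misses the remaining region (no effect) — area = 34.65 mm². Checking containment: the cross-section at z = 14.7 is a subset of the cross-section at z = 13.95.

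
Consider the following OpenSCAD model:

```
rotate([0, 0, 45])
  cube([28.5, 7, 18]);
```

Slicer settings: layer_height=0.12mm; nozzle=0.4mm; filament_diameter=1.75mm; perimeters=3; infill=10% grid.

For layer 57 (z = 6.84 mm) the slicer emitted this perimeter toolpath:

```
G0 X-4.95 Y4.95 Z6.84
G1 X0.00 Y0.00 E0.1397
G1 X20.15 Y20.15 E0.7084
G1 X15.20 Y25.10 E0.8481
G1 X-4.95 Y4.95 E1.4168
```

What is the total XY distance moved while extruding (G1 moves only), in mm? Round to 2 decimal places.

70.99 mm

Sum the Euclidean lengths of each G1 segment: total = 70.99 mm.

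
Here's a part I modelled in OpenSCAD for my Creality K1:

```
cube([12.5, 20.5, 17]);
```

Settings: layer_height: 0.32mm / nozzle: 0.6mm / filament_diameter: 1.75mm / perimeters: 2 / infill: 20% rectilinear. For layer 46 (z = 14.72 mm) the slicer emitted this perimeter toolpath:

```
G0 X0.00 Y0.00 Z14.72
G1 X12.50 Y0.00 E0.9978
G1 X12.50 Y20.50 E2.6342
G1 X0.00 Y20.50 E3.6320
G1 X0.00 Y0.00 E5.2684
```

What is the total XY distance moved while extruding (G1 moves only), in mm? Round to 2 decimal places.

Sum the Euclidean lengths of each G1 segment: total = 66.00 mm.

66.00 mm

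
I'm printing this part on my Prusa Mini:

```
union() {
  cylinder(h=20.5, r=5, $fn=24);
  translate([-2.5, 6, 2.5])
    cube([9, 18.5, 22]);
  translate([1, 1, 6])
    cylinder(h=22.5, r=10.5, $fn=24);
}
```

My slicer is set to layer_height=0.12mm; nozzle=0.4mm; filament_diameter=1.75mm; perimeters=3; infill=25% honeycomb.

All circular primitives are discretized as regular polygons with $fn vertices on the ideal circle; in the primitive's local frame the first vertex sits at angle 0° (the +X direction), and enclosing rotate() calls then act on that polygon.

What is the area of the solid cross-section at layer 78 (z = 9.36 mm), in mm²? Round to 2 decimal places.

463.41 mm²

At z = 9.36 mm: the r=5 cylinder contributes a regular 24-gon of circumradius 5 (area = (24/2)·5.000²·sin(360°/24) = 77.65 mm²); the 9×18.5 cube at (-2.5, 6) contributes its full rectangle (area 166.50 mm²); the r=10.5 cylinder at (1, 1) gives a regular 24-gon of circumradius 10.5 (constant along its height) (area = (24/2)·10.500²·sin(360°/24) = 342.42 mm²); Merging all regions: the regions partially overlap — summed areas 586.56 mm² minus the doubly-counted overlap 123.16 mm² gives 463.41 mm² — area = 463.41 mm². Overall, the cross-section is a single solid region. Net area = 463.41 mm².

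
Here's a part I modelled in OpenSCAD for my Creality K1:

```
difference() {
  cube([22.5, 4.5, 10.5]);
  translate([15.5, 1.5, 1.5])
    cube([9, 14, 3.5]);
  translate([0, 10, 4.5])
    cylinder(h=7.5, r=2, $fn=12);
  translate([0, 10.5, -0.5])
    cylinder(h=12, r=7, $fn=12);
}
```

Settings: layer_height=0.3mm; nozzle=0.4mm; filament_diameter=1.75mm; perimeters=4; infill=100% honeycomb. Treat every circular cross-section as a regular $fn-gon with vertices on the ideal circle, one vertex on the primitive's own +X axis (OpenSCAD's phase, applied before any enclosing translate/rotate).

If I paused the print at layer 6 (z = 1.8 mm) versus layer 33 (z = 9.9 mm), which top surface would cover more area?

layer 33 (z = 9.9 mm)

Layer 6 (z = 1.8): the cube (footprint 22.5×4.5) is included at this height (area 101.25 mm²); the 9×14 cube at (15.5, 1.5) contributes its full rectangle (area 126.00 mm²); the cylinder at (0, 10) is absent (z outside [4.5, 12]); the r=7 cylinder at (0, 10.5) contributes a regular 12-gon of circumradius 7 (area = (12/2)·7.000²·sin(360°/12) = 147.00 mm²); Taking the first minus the rest: starting from the 22.5×4.5 cube (101.25 mm²), the 9×14 cube at (15.5, 1.5) partially overlaps it — only the 21.00 mm² overlap (of its 126.00 mm²) is removed, clipping the outline; the r=7 cylinder at (0, 10.5) partially overlaps it — only the 1.86 mm² overlap (of its 147.00 mm²) is removed, clipping the outline — area = 78.39 mm². So its area = 78.39 mm². Layer 33 (z = 9.9): the cube is present — its section is the full 22.5×4.5 rectangle (area 101.25 mm²); the cube at (15.5, 1.5) does not reach this height (z outside [1.5, 5]); the r=2 cylinder at (0, 10) contributes a regular 12-gon of circumradius 2 (area = (12/2)·2.000²·sin(360°/12) = 12.00 mm²); the cylinder at (0, 10.5): section is a regular 12-gon, circumradius r=7 (area = (12/2)·7.000²·sin(360°/12) = 147.00 mm²); After the difference (first − rest): starting from the 22.5×4.5 cube (101.25 mm²), the r=2 cylinder at (0, 10) misses the remaining region (no effect); the r=7 cylinder at (0, 10.5) partially overlaps it — only the 1.86 mm² overlap (of its 147.00 mm²) is removed, clipping the outline — area = 99.39 mm². So its area = 99.39 mm². Layer 33 is larger (99.39 vs 78.39 mm²).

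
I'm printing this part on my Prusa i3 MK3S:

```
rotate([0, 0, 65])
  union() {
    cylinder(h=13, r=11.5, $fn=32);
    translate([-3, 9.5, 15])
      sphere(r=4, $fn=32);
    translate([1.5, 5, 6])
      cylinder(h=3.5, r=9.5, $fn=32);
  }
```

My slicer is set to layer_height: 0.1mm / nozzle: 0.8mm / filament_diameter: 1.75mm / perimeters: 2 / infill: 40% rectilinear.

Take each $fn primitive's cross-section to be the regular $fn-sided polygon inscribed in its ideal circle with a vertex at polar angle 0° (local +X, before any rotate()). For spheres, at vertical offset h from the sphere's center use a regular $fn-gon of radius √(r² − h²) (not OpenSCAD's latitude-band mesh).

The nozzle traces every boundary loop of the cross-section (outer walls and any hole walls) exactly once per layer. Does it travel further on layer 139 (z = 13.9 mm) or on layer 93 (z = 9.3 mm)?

Layer 139 (z = 13.9): the cylinder does not reach this height (z outside [0, 13]); the r=4 sphere at (-3, 9.5) contributes a regular 32-gon of circumradius √(4²−1.1²) = 3.846 (perimeter = 2·32·3.846·sin(180°/32) = 24.12 mm); the cylinder at (1.5, 5) is not intersected at this z (z outside [6, 9.5]); Taking the union: only the r=4 sphere at (-3, 9.5) is present, so the union is just that shape — boundary = 24.12 mm; (whole slice rotated 65° about Z — lengths, areas and connectivity unchanged). So its perimeter = 24.12 mm. Layer 93 (z = 9.3): the cylinder: section is a regular 32-gon, circumradius r=11.5 (perimeter = 2·32·11.500·sin(180°/32) = 72.14 mm); the sphere at (-3, 9.5) does not reach this height (|z−center|=5.700 > r=4); the r=9.5 cylinder at (1.5, 5) gives a regular 32-gon of circumradius 9.5 (constant along its height) (perimeter = 2·32·9.500·sin(180°/32) = 59.59 mm); Taking the union: the regions partially overlap (shared area 230.84 mm²), so the edge portions inside another operand are dropped and the merged outline is re-measured after clipping — boundary = 77.19 mm; (rotated 65° about Z; rotation is an isometry so areas/perimeters/island counts are preserved). So its perimeter = 77.19 mm. Layer 93 is larger (77.19 vs 24.12 mm).

layer 93 (z = 9.3 mm)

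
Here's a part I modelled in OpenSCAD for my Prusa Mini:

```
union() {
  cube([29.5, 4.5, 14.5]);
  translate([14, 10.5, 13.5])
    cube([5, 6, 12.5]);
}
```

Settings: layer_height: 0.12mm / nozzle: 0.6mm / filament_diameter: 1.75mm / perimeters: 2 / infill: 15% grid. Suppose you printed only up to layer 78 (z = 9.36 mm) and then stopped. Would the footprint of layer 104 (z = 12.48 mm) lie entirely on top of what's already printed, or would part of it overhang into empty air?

entirely on top

Compare the two slices. At z = 9.36: the cube (footprint 29.5×4.5) is included at this height (area 132.75 mm²); the cube at (14, 10.5) is absent (z outside [13.5, 26]); Merging all regions: only the 29.5×4.5 cube is present, so the union is just that shape — area = 132.75 mm². At z = 12.48: the cube (footprint 29.5×4.5) is included at this height (area 132.75 mm²); the cube at (14, 10.5) does not reach this height (z outside [13.5, 26]); Combining (union): only the 29.5×4.5 cube is present, so the union is just that shape — area = 132.75 mm². Checking containment: the cross-section at z = 12.48 is a subset of the cross-section at z = 9.36.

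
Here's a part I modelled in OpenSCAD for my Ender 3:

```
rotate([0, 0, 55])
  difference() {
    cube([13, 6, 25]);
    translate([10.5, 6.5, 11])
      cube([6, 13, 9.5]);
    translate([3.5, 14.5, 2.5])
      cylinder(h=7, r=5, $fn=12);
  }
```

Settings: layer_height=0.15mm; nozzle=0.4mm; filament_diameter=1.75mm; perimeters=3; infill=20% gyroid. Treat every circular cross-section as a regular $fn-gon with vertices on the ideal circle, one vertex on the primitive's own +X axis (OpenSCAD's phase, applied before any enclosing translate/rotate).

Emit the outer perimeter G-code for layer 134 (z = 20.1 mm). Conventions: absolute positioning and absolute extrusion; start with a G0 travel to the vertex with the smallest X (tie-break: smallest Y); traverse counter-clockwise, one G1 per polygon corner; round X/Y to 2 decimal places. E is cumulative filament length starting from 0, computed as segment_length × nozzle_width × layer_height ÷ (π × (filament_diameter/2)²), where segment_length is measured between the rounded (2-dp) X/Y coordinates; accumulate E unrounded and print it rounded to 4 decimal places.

At z = 20.1 mm: the cube is present — its section is the full 13×6 rectangle; the 6×13 cube at (10.5, 6.5) contributes its full rectangle; the cylinder at (3.5, 14.5) is not intersected at this z (z outside [2.5, 9.5]); Subtracting the remaining from the first: starting from the 13×6 cube, the 6×13 cube at (10.5, 6.5) misses the remaining region (no effect) — 1 connected region; (whole slice rotated 55° about Z — lengths, areas and connectivity unchanged). The outline is a single polygon with 4 vertices. Extrusion per mm of travel: 0.4 × 0.15 / (π × 0.875²) = 0.024945. Accumulating E over each segment gives final E = 0.9479.

G0 X-4.91 Y3.44 Z20.10
G1 X0.00 Y0.00 E0.1495
G1 X7.46 Y10.65 E0.4739
G1 X2.54 Y14.09 E0.6237
G1 X-4.91 Y3.44 E0.9479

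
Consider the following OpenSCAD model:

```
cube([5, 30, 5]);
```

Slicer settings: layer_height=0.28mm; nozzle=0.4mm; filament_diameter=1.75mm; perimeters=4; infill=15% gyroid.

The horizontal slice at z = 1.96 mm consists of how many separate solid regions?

At z = 1.96 mm: the cube is present — its section is the full 5×30 rectangle. The result has 1 disconnected region.

1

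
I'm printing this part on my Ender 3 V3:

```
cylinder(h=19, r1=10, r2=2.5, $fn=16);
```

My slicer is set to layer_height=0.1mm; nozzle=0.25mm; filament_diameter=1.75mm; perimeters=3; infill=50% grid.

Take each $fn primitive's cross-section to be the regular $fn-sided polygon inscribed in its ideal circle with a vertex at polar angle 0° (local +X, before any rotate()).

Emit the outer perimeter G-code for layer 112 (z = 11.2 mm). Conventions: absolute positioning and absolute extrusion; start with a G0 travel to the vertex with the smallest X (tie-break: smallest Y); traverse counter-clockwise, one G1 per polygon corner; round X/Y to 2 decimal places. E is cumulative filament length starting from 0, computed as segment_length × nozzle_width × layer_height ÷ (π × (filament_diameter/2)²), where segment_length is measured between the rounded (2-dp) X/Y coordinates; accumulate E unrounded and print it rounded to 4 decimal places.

G0 X-5.58 Y0.00 Z11.20
G1 X-5.15 Y-2.13 E0.0226
G1 X-3.94 Y-3.94 E0.0452
G1 X-2.13 Y-5.15 E0.0678
G1 X0.00 Y-5.58 E0.0904
G1 X2.13 Y-5.15 E0.1130
G1 X3.94 Y-3.94 E0.1356
G1 X5.15 Y-2.13 E0.1583
G1 X5.58 Y0.00 E0.1809
G1 X5.15 Y2.13 E0.2034
G1 X3.94 Y3.94 E0.2261
G1 X2.13 Y5.15 E0.2487
G1 X0.00 Y5.58 E0.2713
G1 X-2.13 Y5.15 E0.2939
G1 X-3.94 Y3.94 E0.3165
G1 X-5.15 Y2.13 E0.3391
G1 X-5.58 Y0.00 E0.3617

At z = 11.2 mm: the cone: at t=0.589 of its height the radius interpolates to r₁+(r₂−r₁)t = 5.579, giving a regular 16-gon of that circumradius. The outline is a single polygon with 16 vertices. Extrusion per mm of travel: 0.25 × 0.1 / (π × 0.875²) = 0.010394. Accumulating E over each segment gives final E = 0.3617.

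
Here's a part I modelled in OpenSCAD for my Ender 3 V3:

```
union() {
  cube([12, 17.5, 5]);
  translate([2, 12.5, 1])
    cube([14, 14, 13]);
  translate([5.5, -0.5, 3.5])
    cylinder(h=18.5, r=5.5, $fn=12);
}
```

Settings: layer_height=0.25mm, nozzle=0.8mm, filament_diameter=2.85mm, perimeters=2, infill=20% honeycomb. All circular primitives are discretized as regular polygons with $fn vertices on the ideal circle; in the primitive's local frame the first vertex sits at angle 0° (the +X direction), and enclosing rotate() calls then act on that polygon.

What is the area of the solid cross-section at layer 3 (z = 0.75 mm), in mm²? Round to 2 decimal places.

At z = 0.75 mm: the cube (footprint 12×17.5) is included at this height (area 210.00 mm²); the cube at (2, 12.5) is absent (z outside [1, 14]); the cylinder at (5.5, -0.5) is absent (z outside [3.5, 22]); Taking the union: only the 12×17.5 cube is present, so the union is just that shape — area = 210.00 mm². Overall, the cross-section is a single solid region. Net area = 210.00 mm².

210.00 mm²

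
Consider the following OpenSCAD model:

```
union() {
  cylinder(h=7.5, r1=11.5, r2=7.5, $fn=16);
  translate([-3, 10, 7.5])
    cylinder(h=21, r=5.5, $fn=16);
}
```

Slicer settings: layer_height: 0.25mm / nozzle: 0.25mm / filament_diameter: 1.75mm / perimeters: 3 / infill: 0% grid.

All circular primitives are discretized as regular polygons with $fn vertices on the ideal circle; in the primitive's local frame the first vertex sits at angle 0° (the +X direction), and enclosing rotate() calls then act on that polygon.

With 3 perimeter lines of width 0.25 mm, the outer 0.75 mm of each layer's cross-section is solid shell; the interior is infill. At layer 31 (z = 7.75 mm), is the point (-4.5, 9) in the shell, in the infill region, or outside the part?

At z = 7.75 mm: the cone does not reach this height (z outside [0, 7.5]); the r=5.5 cylinder at (-3, 10) contributes a regular 16-gon of circumradius 5.5; Taking the union: only the r=5.5 cylinder at (-3, 10) is present, so the union is just that shape — 1 connected region. Overall, the cross-section is a single solid region. The nearest boundary edge runs (-8.08, 7.90)→(-6.89, 6.11); distance from the point to it = 3.59 mm. The point is inside the cross-section and 3.59 mm from the nearest boundary — more than the 0.75 mm shell width (3 × 0.25), so it's in the infill interior.

infill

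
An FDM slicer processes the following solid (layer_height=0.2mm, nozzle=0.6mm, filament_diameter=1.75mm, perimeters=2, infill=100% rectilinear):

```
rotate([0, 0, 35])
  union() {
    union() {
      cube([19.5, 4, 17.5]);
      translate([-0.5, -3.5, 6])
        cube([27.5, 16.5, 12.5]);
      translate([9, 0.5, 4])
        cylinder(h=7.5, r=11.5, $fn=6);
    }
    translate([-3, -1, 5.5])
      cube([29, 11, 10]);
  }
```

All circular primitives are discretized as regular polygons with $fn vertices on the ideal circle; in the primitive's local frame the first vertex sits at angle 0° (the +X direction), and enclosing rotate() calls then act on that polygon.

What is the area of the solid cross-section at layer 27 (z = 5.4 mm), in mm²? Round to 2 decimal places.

At z = 5.4 mm: the cube is present — its section is the full 19.5×4 rectangle (area 78.00 mm²); the cube at (-0.5, -3.5) does not reach this height (z outside [6, 18.5]); the cylinder at (9, 0.5): section is a regular 6-gon, circumradius r=11.5 (area = (6/2)·11.500²·sin(360°/6) = 343.60 mm²); Combining (union): the regions partially overlap — summed areas 421.60 mm² minus the doubly-counted overlap 77.10 mm² gives 344.50 mm² — area = 344.50 mm²; the cube at (-3, -1) does not reach this height (z outside [5.5, 15.5]); Combining (union): only the result so far is present, so the union is just that shape — area = 344.50 mm²; (whole slice rotated 35° about Z — lengths, areas and connectivity unchanged). Overall, the cross-section is a single solid region. Net area = 344.50 mm².

344.50 mm²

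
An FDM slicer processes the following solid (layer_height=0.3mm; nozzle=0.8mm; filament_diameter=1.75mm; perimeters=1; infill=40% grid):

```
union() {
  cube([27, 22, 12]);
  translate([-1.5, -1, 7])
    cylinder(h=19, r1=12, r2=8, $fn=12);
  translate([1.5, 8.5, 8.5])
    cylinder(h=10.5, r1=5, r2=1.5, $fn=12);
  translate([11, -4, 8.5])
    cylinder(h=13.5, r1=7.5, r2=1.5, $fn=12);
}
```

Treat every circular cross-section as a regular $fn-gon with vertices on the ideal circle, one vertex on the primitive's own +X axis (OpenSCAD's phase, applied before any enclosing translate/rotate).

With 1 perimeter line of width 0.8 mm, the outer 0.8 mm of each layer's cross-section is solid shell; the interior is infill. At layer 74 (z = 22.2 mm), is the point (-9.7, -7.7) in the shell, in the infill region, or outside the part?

outside

At z = 22.2 mm: the cube is not intersected at this z (z outside [0, 12]); the cone at (-1.5, -1) (r1=12→r2=8) has section circumradius 8.800 here — a regular 12-gon; the cone at (1.5, 8.5) is not intersected at this z (z outside [8.5, 19]); the cone at (11, -4) is absent (z outside [8.5, 22]); Combining (union): only the cone at (-1.5, -1) is present, so the union is just that shape — 1 connected region. Overall, the cross-section is a single solid region. The nearest boundary edge runs (-9.12, -5.40)→(-5.90, -8.62); distance from the point to it = 2.04 mm. The point is not inside any of the regions above, so it lies outside the cross-section (2.04 mm from the nearest boundary).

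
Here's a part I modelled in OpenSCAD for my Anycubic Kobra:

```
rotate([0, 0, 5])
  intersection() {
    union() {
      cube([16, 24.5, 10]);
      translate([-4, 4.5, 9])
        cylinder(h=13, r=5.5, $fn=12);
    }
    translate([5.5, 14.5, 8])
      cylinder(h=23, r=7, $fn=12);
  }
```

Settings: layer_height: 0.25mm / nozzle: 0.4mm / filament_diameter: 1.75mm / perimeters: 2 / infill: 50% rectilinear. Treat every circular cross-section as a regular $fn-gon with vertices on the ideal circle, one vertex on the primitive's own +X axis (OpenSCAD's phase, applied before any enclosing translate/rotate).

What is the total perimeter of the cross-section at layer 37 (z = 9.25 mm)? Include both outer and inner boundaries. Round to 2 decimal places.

At z = 9.25 mm: the cube is present — its section is the full 16×24.5 rectangle (perimeter 81.00 mm); the cylinder at (-4, 4.5): section is a regular 12-gon, circumradius r=5.5 (perimeter = 2·12·5.500·sin(180°/12) = 34.16 mm); Merging all regions: the regions partially overlap (shared area 6.81 mm²), so the edge portions inside another operand are dropped and the merged outline is re-measured after clipping — boundary = 100.29 mm; the r=7 cylinder at (5.5, 14.5) contributes a regular 12-gon of circumradius 7 (perimeter = 2·12·7.000·sin(180°/12) = 43.48 mm); Taking the intersection: the r=7 cylinder at (5.5, 14.5) partially overlaps that combined region; clipping to the common part keeps 139.47 mm² — boundary = 42.77 mm; (rotated 5° about Z; rotation is an isometry so areas/perimeters/island counts are preserved). Overall, the cross-section is a single solid region. Total boundary length (outer) = 42.77 mm.

42.77 mm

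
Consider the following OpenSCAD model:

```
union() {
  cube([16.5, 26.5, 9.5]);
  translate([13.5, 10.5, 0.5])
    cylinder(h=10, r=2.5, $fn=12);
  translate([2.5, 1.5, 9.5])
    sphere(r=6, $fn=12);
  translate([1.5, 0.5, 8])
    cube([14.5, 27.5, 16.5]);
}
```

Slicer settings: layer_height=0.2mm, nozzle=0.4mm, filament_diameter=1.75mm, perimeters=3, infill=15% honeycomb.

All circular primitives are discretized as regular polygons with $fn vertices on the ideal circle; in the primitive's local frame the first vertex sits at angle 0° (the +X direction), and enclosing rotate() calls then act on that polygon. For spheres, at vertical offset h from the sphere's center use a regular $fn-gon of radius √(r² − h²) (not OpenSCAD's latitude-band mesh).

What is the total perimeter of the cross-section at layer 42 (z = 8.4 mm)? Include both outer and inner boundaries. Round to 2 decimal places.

At z = 8.4 mm: the cube is present — its section is the full 16.5×26.5 rectangle (perimeter 86.00 mm); the r=2.5 cylinder at (13.5, 10.5) contributes a regular 12-gon of circumradius 2.5 (perimeter = 2·12·2.500·sin(180°/12) = 15.53 mm); the r=6 sphere at (2.5, 1.5) slices to a regular 12-gon of circumradius 5.898 (√(r²−h²) with h=1.1 from center) (perimeter = 2·12·5.898·sin(180°/12) = 36.64 mm); the 14.5×27.5 cube at (1.5, 0.5) contributes its full rectangle (perimeter 84.00 mm); Merging all regions: the regions partially overlap (shared area 448.05 mm²), so the edge portions inside another operand are dropped and the merged outline is re-measured after clipping — boundary = 97.61 mm. Overall, the cross-section is a single solid region. Total boundary length (outer) = 97.61 mm.

97.61 mm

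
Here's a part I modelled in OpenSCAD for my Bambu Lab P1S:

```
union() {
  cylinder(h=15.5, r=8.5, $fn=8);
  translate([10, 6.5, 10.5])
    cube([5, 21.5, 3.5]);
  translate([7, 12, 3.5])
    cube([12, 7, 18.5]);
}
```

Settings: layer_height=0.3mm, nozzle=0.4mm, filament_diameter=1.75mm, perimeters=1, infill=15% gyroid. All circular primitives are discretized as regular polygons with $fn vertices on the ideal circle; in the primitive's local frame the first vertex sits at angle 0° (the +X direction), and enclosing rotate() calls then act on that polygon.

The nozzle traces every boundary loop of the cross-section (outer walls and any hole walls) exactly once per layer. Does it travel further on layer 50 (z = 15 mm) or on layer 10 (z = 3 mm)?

layer 50 (z = 15 mm)

Layer 50 (z = 15): the cylinder: section is a regular 8-gon, circumradius r=8.5 (perimeter = 2·8·8.500·sin(180°/8) = 52.04 mm); the cube at (10, 6.5) is not intersected at this z (z outside [10.5, 14]); the cube at (7, 12) is present — its section is the full 12×7 rectangle (perimeter 38.00 mm); Merging all regions: the 2 present regions are separate (no shared area or edge), so areas and boundary lengths simply add and each stays a separate island — boundary = 90.04 mm. So its perimeter = 90.04 mm. Layer 10 (z = 3): the r=8.5 cylinder gives a regular 8-gon of circumradius 8.5 (constant along its height) (perimeter = 2·8·8.500·sin(180°/8) = 52.04 mm); the cube at (10, 6.5) is not intersected at this z (z outside [10.5, 14]); the cube at (7, 12) does not reach this height (z outside [3.5, 22]); Combining (union): only the r=8.5 cylinder is present, so the union is just that shape — boundary = 52.04 mm. So its perimeter = 52.04 mm. Layer 50 is larger (90.04 vs 52.04 mm).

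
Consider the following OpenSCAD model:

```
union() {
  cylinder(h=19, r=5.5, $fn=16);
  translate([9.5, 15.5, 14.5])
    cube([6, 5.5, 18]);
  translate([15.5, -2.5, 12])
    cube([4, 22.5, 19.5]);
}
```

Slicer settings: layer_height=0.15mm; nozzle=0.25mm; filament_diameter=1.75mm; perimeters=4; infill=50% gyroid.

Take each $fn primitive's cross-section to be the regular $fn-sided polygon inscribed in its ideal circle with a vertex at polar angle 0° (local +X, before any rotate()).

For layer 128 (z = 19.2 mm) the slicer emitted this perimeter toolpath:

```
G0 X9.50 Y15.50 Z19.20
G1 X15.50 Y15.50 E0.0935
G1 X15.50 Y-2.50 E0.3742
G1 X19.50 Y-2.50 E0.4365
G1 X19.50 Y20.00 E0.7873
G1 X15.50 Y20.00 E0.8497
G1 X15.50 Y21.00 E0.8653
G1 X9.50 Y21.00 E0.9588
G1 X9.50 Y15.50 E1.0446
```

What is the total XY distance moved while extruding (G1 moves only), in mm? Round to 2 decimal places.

Sum the Euclidean lengths of each G1 segment: total = 67.00 mm.

67.00 mm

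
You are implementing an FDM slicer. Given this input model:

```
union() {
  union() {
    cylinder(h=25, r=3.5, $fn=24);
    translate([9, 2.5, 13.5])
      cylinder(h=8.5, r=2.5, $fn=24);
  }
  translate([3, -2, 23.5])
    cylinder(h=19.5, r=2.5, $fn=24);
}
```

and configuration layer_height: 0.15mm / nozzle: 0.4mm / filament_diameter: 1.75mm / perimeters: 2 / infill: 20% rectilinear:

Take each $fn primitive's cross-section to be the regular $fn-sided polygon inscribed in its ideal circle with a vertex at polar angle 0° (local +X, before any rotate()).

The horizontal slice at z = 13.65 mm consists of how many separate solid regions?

2

At z = 13.65 mm: the r=3.5 cylinder gives a regular 24-gon of circumradius 3.5 (constant along its height); the r=2.5 cylinder at (9, 2.5) contributes a regular 24-gon of circumradius 2.5; Taking the union: the 2 present regions are separate (no shared area or edge), so areas and boundary lengths simply add and each stays a separate island — 2 connected regions; the cylinder at (3, -2) is not intersected at this z (z outside [23.5, 43]); Taking the union: only that combined region is present, so the union is just that shape — 2 connected regions. The result has 2 disconnected regions.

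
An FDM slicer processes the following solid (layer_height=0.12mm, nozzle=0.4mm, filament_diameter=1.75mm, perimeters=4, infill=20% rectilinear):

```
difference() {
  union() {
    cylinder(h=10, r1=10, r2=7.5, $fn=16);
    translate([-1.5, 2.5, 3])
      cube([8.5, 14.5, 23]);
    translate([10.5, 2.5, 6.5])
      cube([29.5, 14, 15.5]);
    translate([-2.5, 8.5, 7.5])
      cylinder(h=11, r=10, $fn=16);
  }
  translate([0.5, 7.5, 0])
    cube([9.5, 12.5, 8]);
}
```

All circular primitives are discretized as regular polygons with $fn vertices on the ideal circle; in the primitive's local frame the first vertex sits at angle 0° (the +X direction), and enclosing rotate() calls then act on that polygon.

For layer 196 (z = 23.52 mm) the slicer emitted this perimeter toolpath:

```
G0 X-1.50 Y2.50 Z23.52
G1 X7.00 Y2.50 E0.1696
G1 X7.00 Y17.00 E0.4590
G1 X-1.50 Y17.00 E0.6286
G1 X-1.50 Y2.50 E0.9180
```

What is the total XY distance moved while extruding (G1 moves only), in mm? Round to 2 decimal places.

46.00 mm

Sum the Euclidean lengths of each G1 segment: total = 46.00 mm.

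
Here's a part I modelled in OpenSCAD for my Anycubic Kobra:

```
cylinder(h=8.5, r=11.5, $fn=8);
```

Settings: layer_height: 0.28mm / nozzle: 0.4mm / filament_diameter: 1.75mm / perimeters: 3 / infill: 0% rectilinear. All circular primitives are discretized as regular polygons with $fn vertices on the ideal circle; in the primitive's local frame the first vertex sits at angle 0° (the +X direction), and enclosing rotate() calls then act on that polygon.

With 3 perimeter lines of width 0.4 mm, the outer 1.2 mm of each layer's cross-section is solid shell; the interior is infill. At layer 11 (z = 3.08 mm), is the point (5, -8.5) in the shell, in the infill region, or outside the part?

shell

At z = 3.08 mm: the cylinder: section is a regular 8-gon, circumradius r=11.5. Overall, the cross-section is a single solid region. The nearest boundary edge runs (-0.00, -11.50)→(8.13, -8.13); distance from the point to it = 0.86 mm. The point is inside the cross-section, 0.86 mm from the nearest boundary — within the 1.2 mm shell band (3 × 0.4).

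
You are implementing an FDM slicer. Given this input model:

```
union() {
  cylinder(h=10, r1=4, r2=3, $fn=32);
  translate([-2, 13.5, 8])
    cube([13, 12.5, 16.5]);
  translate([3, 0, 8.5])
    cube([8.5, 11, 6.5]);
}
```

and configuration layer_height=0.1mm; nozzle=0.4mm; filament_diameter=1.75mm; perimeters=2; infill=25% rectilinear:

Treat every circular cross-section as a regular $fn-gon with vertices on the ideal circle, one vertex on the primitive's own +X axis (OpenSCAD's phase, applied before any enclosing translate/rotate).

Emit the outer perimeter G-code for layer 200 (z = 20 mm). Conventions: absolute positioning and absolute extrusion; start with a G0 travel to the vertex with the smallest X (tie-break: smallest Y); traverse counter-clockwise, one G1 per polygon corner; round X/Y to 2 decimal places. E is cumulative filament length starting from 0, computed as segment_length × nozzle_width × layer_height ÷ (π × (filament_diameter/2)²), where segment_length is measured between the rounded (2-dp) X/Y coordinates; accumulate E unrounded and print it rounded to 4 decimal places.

At z = 20 mm: the cone is not intersected at this z (z outside [0, 10]); the cube at (-2, 13.5) is present — its section is the full 13×12.5 rectangle; the cube at (3, 0) is absent (z outside [8.5, 15]); Merging all regions: only the 13×12.5 cube at (-2, 13.5) is present, so the union is just that shape — 1 connected region. The outline is a single polygon with 4 vertices. Extrusion per mm of travel: 0.4 × 0.1 / (π × 0.875²) = 0.016630. Accumulating E over each segment gives final E = 0.8481.

G0 X-2.00 Y13.50 Z20.00
G1 X11.00 Y13.50 E0.2162
G1 X11.00 Y26.00 E0.4241
G1 X-2.00 Y26.00 E0.6403
G1 X-2.00 Y13.50 E0.8481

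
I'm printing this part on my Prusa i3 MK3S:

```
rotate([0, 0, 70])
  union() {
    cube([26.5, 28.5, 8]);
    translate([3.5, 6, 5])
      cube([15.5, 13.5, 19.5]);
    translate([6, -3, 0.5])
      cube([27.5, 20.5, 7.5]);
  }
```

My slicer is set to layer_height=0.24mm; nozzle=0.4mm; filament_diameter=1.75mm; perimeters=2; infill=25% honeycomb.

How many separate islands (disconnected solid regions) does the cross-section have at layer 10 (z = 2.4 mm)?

At z = 2.4 mm: the cube (footprint 26.5×28.5) is included at this height; the cube at (3.5, 6) is absent (z outside [5, 24.5]); the cube at (6, -3) is present — its section is the full 27.5×20.5 rectangle; Taking the union: the regions partially overlap (shared area 358.75 mm²), so overlapping operands fuse into one piece — 1 connected region; (whole slice rotated 70° about Z — lengths, areas and connectivity unchanged). Overall, the cross-section is a single solid region. Island count = 1.

1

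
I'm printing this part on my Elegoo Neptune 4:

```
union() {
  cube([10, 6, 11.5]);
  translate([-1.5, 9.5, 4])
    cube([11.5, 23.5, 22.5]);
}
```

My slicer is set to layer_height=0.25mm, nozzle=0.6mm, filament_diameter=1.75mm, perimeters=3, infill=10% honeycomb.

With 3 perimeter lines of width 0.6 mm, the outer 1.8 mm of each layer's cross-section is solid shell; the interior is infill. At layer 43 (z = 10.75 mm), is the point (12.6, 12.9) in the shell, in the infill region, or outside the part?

outside

At z = 10.75 mm: the 10×6 cube contributes its full rectangle; the cube at (-1.5, 9.5) is present — its section is the full 11.5×23.5 rectangle; Combining (union): the 2 present regions are separate (no shared area or edge), so areas and boundary lengths simply add and each stays a separate island — 2 connected regions. Overall, the cross-section has 2 separate islands. The nearest boundary edge runs (10.00, 33.00)→(10.00, 9.50); distance from the point to it = 2.60 mm. The point is not inside any of the regions above, so it lies outside the cross-section (2.60 mm from the nearest boundary).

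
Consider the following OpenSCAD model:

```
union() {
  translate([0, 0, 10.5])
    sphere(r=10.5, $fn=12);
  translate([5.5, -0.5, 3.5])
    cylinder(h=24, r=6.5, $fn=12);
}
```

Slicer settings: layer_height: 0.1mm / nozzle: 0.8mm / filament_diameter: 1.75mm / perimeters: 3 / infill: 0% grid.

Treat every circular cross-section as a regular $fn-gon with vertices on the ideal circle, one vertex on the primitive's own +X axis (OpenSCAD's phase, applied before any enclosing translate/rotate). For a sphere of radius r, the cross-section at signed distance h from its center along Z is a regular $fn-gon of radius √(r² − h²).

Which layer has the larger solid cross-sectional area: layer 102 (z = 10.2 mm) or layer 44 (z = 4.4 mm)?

layer 102 (z = 10.2 mm)

Layer 102 (z = 10.2): the r=10.5 sphere contributes a regular 12-gon of circumradius √(10.5²−0.3²) = 10.496 (area = (12/2)·10.496²·sin(360°/12) = 330.48 mm²); the cylinder at (5.5, -0.5): section is a regular 12-gon, circumradius r=6.5 (area = (12/2)·6.500²·sin(360°/12) = 126.75 mm²); Merging all regions: the regions partially overlap — summed areas 457.23 mm² minus the doubly-counted overlap 113.46 mm² gives 343.77 mm² — area = 343.77 mm². So its area = 343.77 mm². Layer 44 (z = 4.4): the r=10.5 sphere slices to a regular 12-gon of circumradius 8.546 (√(r²−h²) with h=6.1 from center) (area = (12/2)·8.546²·sin(360°/12) = 219.12 mm²); the r=6.5 cylinder at (5.5, -0.5) contributes a regular 12-gon of circumradius 6.5 (area = (12/2)·6.500²·sin(360°/12) = 126.75 mm²); Combining (union): the regions partially overlap — summed areas 345.87 mm² minus the doubly-counted overlap 87.84 mm² gives 258.03 mm² — area = 258.03 mm². So its area = 258.03 mm². Layer 102 is larger (343.77 vs 258.03 mm²).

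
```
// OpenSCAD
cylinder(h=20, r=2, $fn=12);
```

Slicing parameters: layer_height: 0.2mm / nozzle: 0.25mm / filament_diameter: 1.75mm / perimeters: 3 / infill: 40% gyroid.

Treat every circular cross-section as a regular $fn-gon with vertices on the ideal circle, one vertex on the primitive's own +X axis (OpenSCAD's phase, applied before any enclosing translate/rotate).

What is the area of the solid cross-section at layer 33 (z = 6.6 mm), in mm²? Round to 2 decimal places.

12.00 mm²

At z = 6.6 mm: the r=2 cylinder contributes a regular 12-gon of circumradius 2 (area = (12/2)·2.000²·sin(360°/12) = 12.00 mm²). Overall, the cross-section is a single solid region. Net area = 12.00 mm².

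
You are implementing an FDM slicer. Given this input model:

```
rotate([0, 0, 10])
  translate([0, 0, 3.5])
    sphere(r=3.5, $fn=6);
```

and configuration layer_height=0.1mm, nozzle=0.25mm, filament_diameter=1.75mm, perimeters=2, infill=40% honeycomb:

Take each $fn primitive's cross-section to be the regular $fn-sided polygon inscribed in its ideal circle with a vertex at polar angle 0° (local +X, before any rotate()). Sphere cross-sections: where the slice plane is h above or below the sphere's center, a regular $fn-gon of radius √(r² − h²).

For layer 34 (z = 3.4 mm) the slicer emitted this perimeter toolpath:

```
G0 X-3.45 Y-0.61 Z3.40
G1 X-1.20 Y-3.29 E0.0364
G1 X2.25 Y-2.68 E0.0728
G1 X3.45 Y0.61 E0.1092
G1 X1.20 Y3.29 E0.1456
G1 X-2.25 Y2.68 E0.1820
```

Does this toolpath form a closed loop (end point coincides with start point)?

Start point (G0): (-3.45, -0.61). End point (last G1): the path does not return to the start — open.

no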